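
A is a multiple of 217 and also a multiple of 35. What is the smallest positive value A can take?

1085

217 = 7 · 31; 35 = 5 · 7
max exponents: 5 · 7 · 31 = 1085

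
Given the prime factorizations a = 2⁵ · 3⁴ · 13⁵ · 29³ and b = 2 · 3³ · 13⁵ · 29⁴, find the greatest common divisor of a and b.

min exponent per shared prime: 2 · 3³ · 13⁵ · 29³ = 488995108758

488995108758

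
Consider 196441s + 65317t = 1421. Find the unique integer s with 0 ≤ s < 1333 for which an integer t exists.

Reduce mod 65317: 196441s ≡ 1421 (mod 65317). With g = gcd(196441, 65317) = 49 dividing 1421, divide through: 4009s ≡ 29 (mod 1333).
Since gcd(4009, 1333) = 1, s ≡ 29·(4009)⁻¹ ≡ 936 (mod 1333). Smallest non-negative: 936.

936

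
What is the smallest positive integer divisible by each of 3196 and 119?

22372

3196 = 2² · 17 · 47; 119 = 7 · 17
max exponents: 2² · 7 · 17 · 47 = 22372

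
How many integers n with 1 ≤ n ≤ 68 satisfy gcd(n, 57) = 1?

Prime factors of 57: 3, 19. Count integers ≤ 68 divisible by none of them.
By inclusion–exclusion: 68 − ⌊68/3⌋ − ⌊68/19⌋ + ⌊68/57⌋ = 44.

44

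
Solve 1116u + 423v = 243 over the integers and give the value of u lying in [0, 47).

Euclid: 1116 = 2·423 + 270; 423 = 1·270 + 153; 270 = 1·153 + 117; 153 = 1·117 + 36; 117 = 3·36 + 9; 36 = 4·9 + 0 → gcd = 9; 243 = 9·27.
Back-substitution yields 1116·(11) + 423·(-29) = 9, so one solution is u = 11·27 = 297, v = -29·27 = -783.
Solutions in u differ by 423/9 = 47; the one in [0, 47) is 297 mod 47 = 15.

15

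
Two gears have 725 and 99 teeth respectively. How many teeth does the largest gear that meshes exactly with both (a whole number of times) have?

725 = 5² · 29
99 = 3² · 11
Common: 1 = 1

1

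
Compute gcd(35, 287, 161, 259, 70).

gcd(35, 287): 287 = 8·35 + 7; 35 = 5·7 + 0 → 7
gcd(7, 161): 161 = 23·7 + 0 → 7
gcd(7, 259): 259 = 37·7 + 0 → 7
gcd(7, 70): 70 = 10·7 + 0 → 7

7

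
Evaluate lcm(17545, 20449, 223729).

lcm(17545, 20449) = 17545·20449/gcd = 358777705/121 = 2965105
lcm(2965105, 223729) = 2965105·223729/gcd = 663379976545/121 = 5482479145

5482479145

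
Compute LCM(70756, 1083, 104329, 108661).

2637854436

70756 = 2² · 7² · 19²; 1083 = 3 · 19²; 104329 = 17² · 19²; 108661 = 7 · 19² · 43
lcm takes max exponent of each prime: 2² · 3 · 7² · 17² · 19² · 43 = 2637854436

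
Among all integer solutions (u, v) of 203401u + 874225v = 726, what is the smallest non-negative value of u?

6576

Reduce mod 874225: 203401u ≡ 726 (mod 874225). With g = gcd(203401, 874225) = 121 dividing 726, divide through: 1681u ≡ 6 (mod 7225).
Since gcd(1681, 7225) = 1, u ≡ 6·(1681)⁻¹ ≡ 6576 (mod 7225). Smallest non-negative: 6576.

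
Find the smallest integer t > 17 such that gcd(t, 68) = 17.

68 = 17·4. Any t with gcd(t, 68) = 17 is a multiple of 17, say 17s, with s coprime to 4.
Need s > 17/17, so s ≥ 2. First s ≥ 2 with gcd(s, 4) = 1 is s = 3. Thus t = 17·3 = 51.

51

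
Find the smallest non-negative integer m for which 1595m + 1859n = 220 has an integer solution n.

Euclid: 1859 = 1·1595 + 264; 1595 = 6·264 + 11; 264 = 24·11 + 0 → gcd = 11; 220 = 11·20.
Back-substitution yields 1595·(7) + 1859·(-6) = 11, so one solution is m = 7·20 = 140, n = -6·20 = -120.
Solutions in m differ by 1859/11 = 169; the one in [0, 169) is 140 mod 169 = 140.

140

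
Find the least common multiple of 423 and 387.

18189

423 = 3² · 47; 387 = 3² · 43
max exponents: 3² · 43 · 47 = 18189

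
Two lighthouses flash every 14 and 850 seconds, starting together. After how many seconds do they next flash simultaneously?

14 = 2 · 7; 850 = 2 · 5² · 17
max exponents: 2 · 5² · 7 · 17 = 5950

5950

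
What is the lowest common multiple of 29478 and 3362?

29478 = 2 · 3 · 17³; 3362 = 2 · 41²
max exponents: 2 · 3 · 17³ · 41² = 49552518

49552518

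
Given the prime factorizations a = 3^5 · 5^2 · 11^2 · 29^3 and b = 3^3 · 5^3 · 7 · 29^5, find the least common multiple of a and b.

527703149791125

max exponent per prime: 3^5 · 5^3 · 7 · 11^2 · 29^5 = 527703149791125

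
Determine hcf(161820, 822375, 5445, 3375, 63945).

45

161820 = 2² · 3² · 5 · 29 · 31; 822375 = 3² · 5³ · 17 · 43; 5445 = 3² · 5 · 11²; 3375 = 3³ · 5³; 63945 = 3² · 5 · 7² · 29
gcd takes min exponent of each prime: 3² · 5 = 45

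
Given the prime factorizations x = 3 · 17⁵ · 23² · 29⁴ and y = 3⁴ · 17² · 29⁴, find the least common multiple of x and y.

max exponent per prime: 3⁴ · 17⁵ · 23² · 29⁴ = 43030588869429633

43030588869429633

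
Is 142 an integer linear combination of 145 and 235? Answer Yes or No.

No

By Bézout, 145x + 235y = 142 has integer solutions iff gcd(145, 235) | 142.
Euclid: 235 = 1·145 + 90; 145 = 1·90 + 55; 90 = 1·55 + 35; 55 = 1·35 + 20; 35 = 1·20 + 15; 20 = 1·15 + 5; 15 = 3·5 + 0. gcd = 5; 142 mod 5 = 2. No.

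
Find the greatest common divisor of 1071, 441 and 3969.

1071 = 3² · 7 · 17; 441 = 3² · 7²; 3969 = 3⁴ · 7²
gcd takes min exponent of each prime: 3² · 7 = 63

63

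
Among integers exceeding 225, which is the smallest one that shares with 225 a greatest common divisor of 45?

Multiples of 45 above 225: 45·6, 45·7, … . Need the cofactor coprime to 225/45 = 5.
Checking s = 6, 7, … the first with gcd(s, 5) = 1 is s = 6, giving 270.

270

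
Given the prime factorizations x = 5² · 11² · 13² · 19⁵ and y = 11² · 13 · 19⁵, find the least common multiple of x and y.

max exponent per prime: 5² · 11² · 13² · 19⁵ = 1265843711275

1265843711275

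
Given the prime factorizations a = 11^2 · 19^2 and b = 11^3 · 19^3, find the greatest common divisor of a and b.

min exponent per shared prime: 11^2 · 19^2 = 43681

43681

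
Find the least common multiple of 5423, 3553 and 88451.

lcm(5423, 3553) = 5423·3553/gcd = 19267919/187 = 103037
lcm(103037, 88451) = 103037·88451/gcd = 9113725687/187 = 48736501

48736501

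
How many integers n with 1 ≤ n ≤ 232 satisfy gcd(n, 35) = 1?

159

Prime factors of 35: 5, 7. Count integers ≤ 232 divisible by none of them.
By inclusion–exclusion: 232 − ⌊232/5⌋ − ⌊232/7⌋ + ⌊232/35⌋ = 159.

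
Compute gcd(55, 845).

Euclid: 845 = 15·55 + 20; 55 = 2·20 + 15; 20 = 1·15 + 5; 15 = 3·5 + 0. Last nonzero remainder: 5.

5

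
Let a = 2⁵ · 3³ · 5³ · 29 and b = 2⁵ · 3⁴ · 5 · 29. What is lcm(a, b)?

max exponent per prime: 2⁵ · 3⁴ · 5³ · 29 = 9396000

9396000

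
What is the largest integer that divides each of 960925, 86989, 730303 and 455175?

gcd(960925, 86989): 960925 = 11·86989 + 4046; 86989 = 21·4046 + 2023; 4046 = 2·2023 + 0 → 2023
gcd(2023, 730303): 730303 = 361·2023 + 0 → 2023
gcd(2023, 455175): 455175 = 225·2023 + 0 → 2023

2023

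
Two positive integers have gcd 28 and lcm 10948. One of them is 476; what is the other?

u·v = gcd·lcm = 28·10948 = 306544, so v = 306544/476 = 644.

644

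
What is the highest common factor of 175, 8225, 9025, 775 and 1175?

25

175 = 5² · 7; 8225 = 5² · 7 · 47; 9025 = 5² · 19²; 775 = 5² · 31; 1175 = 5² · 47
gcd takes min exponent of each prime: 5² = 25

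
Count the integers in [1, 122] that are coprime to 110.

110 = 2·5·11. Inclusion–exclusion on these primes:
122 − ⌊122/2⌋ − ⌊122/5⌋ − ⌊122/11⌋ + ⌊122/10⌋ + ⌊122/22⌋ + ⌊122/55⌋ − ⌊122/110⌋ = 44

44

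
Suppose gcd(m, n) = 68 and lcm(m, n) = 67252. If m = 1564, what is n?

2924

m·n = gcd·lcm = 68·67252 = 4573136, so n = 4573136/1564 = 2924.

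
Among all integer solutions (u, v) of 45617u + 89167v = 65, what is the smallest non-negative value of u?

604

Euclid: 89167 = 1·45617 + 43550; 45617 = 1·43550 + 2067; 43550 = 21·2067 + 143; 2067 = 14·143 + 65; 143 = 2·65 + 13; 65 = 5·13 + 0 → gcd = 13; 65 = 13·5.
Back-substitution yields 45617·(-1251) + 89167·(640) = 13, so one solution is u = -1251·5 = -6255, v = 640·5 = 3200.
Solutions in u differ by 89167/13 = 6859; the one in [0, 6859) is -6255 mod 6859 = 604.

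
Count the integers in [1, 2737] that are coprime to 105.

1251

105 = 3·5·7. Inclusion–exclusion on these primes:
2737 − ⌊2737/3⌋ − ⌊2737/5⌋ − ⌊2737/7⌋ + ⌊2737/15⌋ + ⌊2737/21⌋ + ⌊2737/35⌋ − ⌊2737/105⌋ = 1251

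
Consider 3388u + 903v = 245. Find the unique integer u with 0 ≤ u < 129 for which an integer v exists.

11

Reduce mod 903: 3388u ≡ 245 (mod 903). With g = gcd(3388, 903) = 7 dividing 245, divide through: 484u ≡ 35 (mod 129).
Since gcd(484, 129) = 1, u ≡ 35·(484)⁻¹ ≡ 11 (mod 129). Smallest non-negative: 11.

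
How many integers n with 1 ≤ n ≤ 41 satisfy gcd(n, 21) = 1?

21 = 3·7. Inclusion–exclusion on these primes:
41 − ⌊41/3⌋ − ⌊41/7⌋ + ⌊41/21⌋ = 24

24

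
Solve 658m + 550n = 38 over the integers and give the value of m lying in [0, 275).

36

Euclid: 658 = 1·550 + 108; 550 = 5·108 + 10; 108 = 10·10 + 8; 10 = 1·8 + 2; 8 = 4·2 + 0 → gcd = 2; 38 = 2·19.
Back-substitution yields 658·(-56) + 550·(67) = 2, so one solution is m = -56·19 = -1064, n = 67·19 = 1273.
Solutions in m differ by 550/2 = 275; the one in [0, 275) is -1064 mod 275 = 36.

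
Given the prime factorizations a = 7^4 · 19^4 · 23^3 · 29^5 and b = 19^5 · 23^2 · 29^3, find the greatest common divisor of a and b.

1681373001701

min exponent per shared prime: 19^4 · 23^2 · 29^3 = 1681373001701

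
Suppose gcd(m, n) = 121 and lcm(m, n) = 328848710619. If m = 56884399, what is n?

m·n = gcd·lcm = 121·328848710619 = 39790693984899, so n = 39790693984899/56884399 = 699501.

699501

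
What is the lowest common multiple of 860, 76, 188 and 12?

2303940

860 = 2² · 5 · 43; 76 = 2² · 19; 188 = 2² · 47; 12 = 2² · 3
lcm takes max exponent of each prime: 2² · 3 · 5 · 19 · 43 · 47 = 2303940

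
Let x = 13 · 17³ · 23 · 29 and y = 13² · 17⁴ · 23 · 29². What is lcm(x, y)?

max exponent per prime: 13² · 17⁴ · 23 · 29² = 273027392807

273027392807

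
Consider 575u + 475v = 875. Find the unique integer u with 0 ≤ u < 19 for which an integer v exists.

4

Reduce mod 475: 575u ≡ 875 (mod 475). With g = gcd(575, 475) = 25 dividing 875, divide through: 23u ≡ 35 (mod 19).
Since gcd(23, 19) = 1, u ≡ 35·(23)⁻¹ ≡ 4 (mod 19). Smallest non-negative: 4.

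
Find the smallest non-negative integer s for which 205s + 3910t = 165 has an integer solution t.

Euclid: 3910 = 19·205 + 15; 205 = 13·15 + 10; 15 = 1·10 + 5; 10 = 2·5 + 0 → gcd = 5; 165 = 5·33.
Back-substitution yields 205·(-267) + 3910·(14) = 5, so one solution is s = -267·33 = -8811, t = 14·33 = 462.
Solutions in s differ by 3910/5 = 782; the one in [0, 782) is -8811 mod 782 = 573.

573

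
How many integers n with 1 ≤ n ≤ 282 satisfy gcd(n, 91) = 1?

224

Prime factors of 91: 7, 13. Count integers ≤ 282 divisible by none of them.
By inclusion–exclusion: 282 − ⌊282/7⌋ − ⌊282/13⌋ + ⌊282/91⌋ = 224.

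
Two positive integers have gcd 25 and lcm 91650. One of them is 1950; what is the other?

a·b = gcd·lcm = 25·91650 = 2291250, so b = 2291250/1950 = 1175.

1175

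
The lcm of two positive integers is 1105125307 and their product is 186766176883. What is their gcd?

169

gcd·lcm = product, so gcd = 186766176883/1105125307 = 169.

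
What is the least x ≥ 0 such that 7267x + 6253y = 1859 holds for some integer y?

Reduce mod 6253: 7267x ≡ 1859 (mod 6253). With g = gcd(7267, 6253) = 169 dividing 1859, divide through: 43x ≡ 11 (mod 37).
Since gcd(43, 37) = 1, x ≡ 11·(43)⁻¹ ≡ 8 (mod 37). Smallest non-negative: 8.

8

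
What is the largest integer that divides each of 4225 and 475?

4225 = 5² · 13²
475 = 5² · 19
Common: 5² = 25

25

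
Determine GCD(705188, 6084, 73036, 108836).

4

705188 = 2² · 11² · 31 · 47; 6084 = 2² · 3² · 13²; 73036 = 2² · 19 · 31²; 108836 = 2² · 7 · 13² · 23
gcd takes min exponent of each prime: 2² = 4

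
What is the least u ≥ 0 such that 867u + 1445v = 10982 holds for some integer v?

1

gcd(867, 1445) = 289 (Euclid: 1445 = 1·867 + 578; 867 = 1·578 + 289; 578 = 2·289 + 0), and 289 | 10982.
Extended Euclid: 867·(2) + 1445·(-1) = 289. Scale by 38: u₀ = 76.
General solution u = u₀ + 5t; reducing mod 5 gives u = 1 (and v = 7).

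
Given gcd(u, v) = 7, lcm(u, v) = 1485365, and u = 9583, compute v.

Using uv = gcd(u,v)·lcm(u,v) = 7·1485365 = 10397555, we get v = 10397555/9583 = 1085.

1085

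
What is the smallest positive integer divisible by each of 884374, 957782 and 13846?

263268411686

884374 = 2 · 17 · 19 · 37²; 957782 = 2 · 7 · 37 · 43²; 13846 = 2 · 7 · 23 · 43
lcm takes max exponent of each prime: 2 · 7 · 17 · 19 · 23 · 37² · 43² = 263268411686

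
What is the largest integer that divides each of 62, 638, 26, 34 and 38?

2

gcd(62, 638): 638 = 10·62 + 18; 62 = 3·18 + 8; 18 = 2·8 + 2; 8 = 4·2 + 0 → 2
gcd(2, 26): 26 = 13·2 + 0 → 2
gcd(2, 34): 34 = 17·2 + 0 → 2
gcd(2, 38): 38 = 19·2 + 0 → 2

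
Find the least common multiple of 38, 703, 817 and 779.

2478778

lcm(38, 703) = 38·703/gcd = 26714/19 = 1406
lcm(1406, 817) = 1406·817/gcd = 1148702/19 = 60458
lcm(60458, 779) = 60458·779/gcd = 47096782/19 = 2478778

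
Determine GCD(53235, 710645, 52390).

845

gcd(53235, 710645): 710645 = 13·53235 + 18590; 53235 = 2·18590 + 16055; 18590 = 1·16055 + 2535; 16055 = 6·2535 + 845; 2535 = 3·845 + 0 → 845
gcd(845, 52390): 52390 = 62·845 + 0 → 845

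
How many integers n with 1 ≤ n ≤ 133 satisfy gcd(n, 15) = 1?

71

Prime factors of 15: 3, 5. Count integers ≤ 133 divisible by none of them.
By inclusion–exclusion: 133 − ⌊133/3⌋ − ⌊133/5⌋ + ⌊133/15⌋ = 71.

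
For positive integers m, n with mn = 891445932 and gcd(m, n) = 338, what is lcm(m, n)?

Since gcd(m,n)·lcm(m,n) = mn, lcm = 891445932/338 = 2637414.

2637414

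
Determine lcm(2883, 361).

1040763

2883 = 3 · 31²; 361 = 19²
max exponents: 3 · 19² · 31² = 1040763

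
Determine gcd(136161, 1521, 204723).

9

136161 = 3⁴ · 41²; 1521 = 3² · 13²; 204723 = 3² · 23² · 43
gcd takes min exponent of each prime: 3² = 9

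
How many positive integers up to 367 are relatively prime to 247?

321

247 = 13·19. Inclusion–exclusion on these primes:
367 − ⌊367/13⌋ − ⌊367/19⌋ + ⌊367/247⌋ = 321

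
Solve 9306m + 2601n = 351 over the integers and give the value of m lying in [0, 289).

Euclid: 9306 = 3·2601 + 1503; 2601 = 1·1503 + 1098; 1503 = 1·1098 + 405; 1098 = 2·405 + 288; 405 = 1·288 + 117; 288 = 2·117 + 54; 117 = 2·54 + 9; 54 = 6·9 + 0 → gcd = 9; 351 = 9·39.
Back-substitution yields 9306·(45) + 2601·(-161) = 9, so one solution is m = 45·39 = 1755, n = -161·39 = -6279.
Solutions in m differ by 2601/9 = 289; the one in [0, 289) is 1755 mod 289 = 21.

21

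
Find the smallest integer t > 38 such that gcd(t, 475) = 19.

475 = 19·25. Any t with gcd(t, 475) = 19 is a multiple of 19, say 19s, with s coprime to 25.
Need s > 38/19, so s ≥ 3. First s ≥ 3 with gcd(s, 25) = 1 is s = 3. Thus t = 19·3 = 57.

57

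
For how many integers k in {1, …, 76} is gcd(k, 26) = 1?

26 = 2·13. Inclusion–exclusion on these primes:
76 − ⌊76/2⌋ − ⌊76/13⌋ + ⌊76/26⌋ = 35

35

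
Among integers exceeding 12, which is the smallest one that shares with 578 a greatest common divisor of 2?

Multiples of 2 above 12: 2·7, 2·8, … . Need the cofactor coprime to 578/2 = 289.
Checking s = 7, 8, … the first with gcd(s, 289) = 1 is s = 7, giving 14.

14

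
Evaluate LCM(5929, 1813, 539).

lcm(5929, 1813) = 5929·1813/gcd = 10749277/49 = 219373
lcm(219373, 539) = 219373·539/gcd = 118242047/539 = 219373

219373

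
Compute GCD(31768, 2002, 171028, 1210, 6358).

31768 = 2³ · 11 · 19²; 2002 = 2 · 7 · 11 · 13; 171028 = 2² · 11 · 13² · 23; 1210 = 2 · 5 · 11²; 6358 = 2 · 11 · 17²
gcd takes min exponent of each prime: 2 · 11 = 22

22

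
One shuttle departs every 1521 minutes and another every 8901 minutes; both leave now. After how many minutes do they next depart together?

gcd first: 8901 = 5·1521 + 1296; 1521 = 1·1296 + 225; 1296 = 5·225 + 171; 225 = 1·171 + 54; 171 = 3·54 + 9; 54 = 6·9 + 0 → gcd = 9
lcm = 1521·8901/gcd = 13538421/9 = 1504269

1504269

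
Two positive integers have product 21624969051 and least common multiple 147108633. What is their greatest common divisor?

147

From gcd × lcm = ab: gcd = 21624969051 / 147108633 = 147.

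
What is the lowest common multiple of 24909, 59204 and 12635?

24909 = 3 · 19² · 23; 59204 = 2² · 19² · 41; 12635 = 5 · 7 · 19²
lcm takes max exponent of each prime: 2² · 3 · 5 · 7 · 19² · 23 · 41 = 142977660

142977660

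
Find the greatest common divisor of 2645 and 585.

2645 = 5 · 23²
585 = 3² · 5 · 13
Common: 5 = 5

5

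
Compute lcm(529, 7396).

529 = 23²; 7396 = 2² · 43²
max exponents: 2² · 23² · 43² = 3912484

3912484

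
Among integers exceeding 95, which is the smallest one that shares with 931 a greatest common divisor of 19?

114

Multiples of 19 above 95: 19·6, 19·7, … . Need the cofactor coprime to 931/19 = 49.
Checking s = 6, 7, … the first with gcd(s, 49) = 1 is s = 6, giving 114.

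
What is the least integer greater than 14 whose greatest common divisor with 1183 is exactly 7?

gcd(m, 1183) = 7 forces 7 | m; write m = 7s. Then gcd(7s, 7·169) = 7·gcd(s, 169), so need gcd(s, 169) = 1.
7s > 14 gives s ≥ 3. The least s ≥ 3 coprime to 169 is 3, so m = 7·3 = 21.

21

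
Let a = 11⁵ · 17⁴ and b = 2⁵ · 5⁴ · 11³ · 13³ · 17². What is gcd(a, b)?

min exponent per shared prime: 11³ · 17² = 384659

384659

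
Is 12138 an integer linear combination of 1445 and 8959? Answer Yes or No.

Yes

gcd(1445, 8959): 8959 = 6·1445 + 289; 1445 = 5·289 + 0 → 289
289 divides 12138, so a solution exists.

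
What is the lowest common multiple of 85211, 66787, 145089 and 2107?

85211 = 7² · 37 · 47; 66787 = 7² · 29 · 47; 145089 = 3² · 7³ · 47; 2107 = 7² · 43
lcm takes max exponent of each prime: 3² · 7³ · 29 · 37 · 43 · 47 = 6694261371

6694261371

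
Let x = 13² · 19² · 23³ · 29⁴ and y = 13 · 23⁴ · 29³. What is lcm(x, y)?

max exponent per prime: 13² · 19² · 23⁴ · 29⁴ = 12075280897581889

12075280897581889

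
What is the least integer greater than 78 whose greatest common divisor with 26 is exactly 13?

26 = 13·2. Any t with gcd(t, 26) = 13 is a multiple of 13, say 13s, with s coprime to 2.
Need s > 78/13, so s ≥ 7. First s ≥ 7 with gcd(s, 2) = 1 is s = 7. Thus t = 13·7 = 91.

91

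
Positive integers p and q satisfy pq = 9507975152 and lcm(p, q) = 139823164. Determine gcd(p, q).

From gcd × lcm = pq: gcd = 9507975152 / 139823164 = 68.

68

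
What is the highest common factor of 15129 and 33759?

9

15129 = 3² · 41²
33759 = 3² · 11² · 31
Common: 3² = 9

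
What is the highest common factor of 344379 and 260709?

Euclid: 344379 = 1·260709 + 83670; 260709 = 3·83670 + 9699; 83670 = 8·9699 + 6078; 9699 = 1·6078 + 3621; 6078 = 1·3621 + 2457; 3621 = 1·2457 + 1164; 2457 = 2·1164 + 129; 1164 = 9·129 + 3; 129 = 43·3 + 0. Last nonzero remainder: 3.

3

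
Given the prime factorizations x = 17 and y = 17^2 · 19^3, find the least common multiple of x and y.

1982251

max exponent per prime: 17^2 · 19^3 = 1982251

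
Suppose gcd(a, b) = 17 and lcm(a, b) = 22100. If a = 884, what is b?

a·b = gcd·lcm = 17·22100 = 375700, so b = 375700/884 = 425.

425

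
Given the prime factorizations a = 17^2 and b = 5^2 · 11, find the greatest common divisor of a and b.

1

min exponent per shared prime: (none) = 1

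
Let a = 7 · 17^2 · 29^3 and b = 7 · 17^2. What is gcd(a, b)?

min exponent per shared prime: 7 · 17^2 = 2023

2023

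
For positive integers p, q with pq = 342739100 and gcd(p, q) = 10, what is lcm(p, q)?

gcd·lcm = product, so lcm = 342739100/10 = 34273910.

34273910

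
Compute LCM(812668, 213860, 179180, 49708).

5416432220

812668 = 2² · 17² · 19 · 37; 213860 = 2² · 5 · 17² · 37; 179180 = 2² · 5 · 17² · 31; 49708 = 2² · 17² · 43
lcm takes max exponent of each prime: 2² · 5 · 17² · 19 · 31 · 37 · 43 = 5416432220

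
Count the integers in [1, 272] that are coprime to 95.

Prime factors of 95: 5, 19. Count integers ≤ 272 divisible by none of them.
By inclusion–exclusion: 272 − ⌊272/5⌋ − ⌊272/19⌋ + ⌊272/95⌋ = 206.

206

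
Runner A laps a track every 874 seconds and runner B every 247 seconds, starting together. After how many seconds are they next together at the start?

11362

gcd first: 874 = 3·247 + 133; 247 = 1·133 + 114; 133 = 1·114 + 19; 114 = 6·19 + 0 → gcd = 19
lcm = 874·247/gcd = 215878/19 = 11362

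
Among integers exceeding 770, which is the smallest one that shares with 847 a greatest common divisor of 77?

924

847 = 77·11. Any m with gcd(m, 847) = 77 is a multiple of 77, say 77s, with s coprime to 11.
Need s > 770/77, so s ≥ 11. First s ≥ 11 with gcd(s, 11) = 1 is s = 12. Thus m = 77·12 = 924.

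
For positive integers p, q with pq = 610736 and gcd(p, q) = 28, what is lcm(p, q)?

For any two positive integers, gcd × lcm equals their product. Hence lcm = 610736 / 28 = 21812.

21812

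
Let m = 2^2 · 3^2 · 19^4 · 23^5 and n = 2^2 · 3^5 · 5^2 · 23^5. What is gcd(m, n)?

min exponent per shared prime: 2^2 · 3^2 · 23^5 = 231708348

231708348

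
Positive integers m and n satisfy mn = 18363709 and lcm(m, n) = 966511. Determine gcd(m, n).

From gcd × lcm = mn: gcd = 18363709 / 966511 = 19.

19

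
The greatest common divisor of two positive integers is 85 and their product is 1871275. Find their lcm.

gcd·lcm = product, so lcm = 1871275/85 = 22015.

22015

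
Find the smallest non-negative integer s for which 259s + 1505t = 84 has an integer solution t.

Euclid: 1505 = 5·259 + 210; 259 = 1·210 + 49; 210 = 4·49 + 14; 49 = 3·14 + 7; 14 = 2·7 + 0 → gcd = 7; 84 = 7·12.
Back-substitution yields 259·(93) + 1505·(-16) = 7, so one solution is s = 93·12 = 1116, t = -16·12 = -192.
Solutions in s differ by 1505/7 = 215; the one in [0, 215) is 1116 mod 215 = 41.

41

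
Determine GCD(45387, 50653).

45387 = 3³ · 41²
50653 = 37³
Common: 1 = 1

1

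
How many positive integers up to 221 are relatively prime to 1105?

153

1105 = 5·13·17. Inclusion–exclusion on these primes:
221 − ⌊221/5⌋ − ⌊221/13⌋ − ⌊221/17⌋ + ⌊221/65⌋ + ⌊221/85⌋ + ⌊221/221⌋ − ⌊221/1105⌋ = 153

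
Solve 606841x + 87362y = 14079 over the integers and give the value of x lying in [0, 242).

gcd(606841, 87362) = 361 (Euclid: 606841 = 6·87362 + 82669; 87362 = 1·82669 + 4693; 82669 = 17·4693 + 2888; 4693 = 1·2888 + 1805; 2888 = 1·1805 + 1083; 1805 = 1·1083 + 722; 1083 = 1·722 + 361; 722 = 2·361 + 0), and 361 | 14079.
Extended Euclid: 606841·(93) + 87362·(-646) = 361. Scale by 39: x₀ = 3627.
General solution x = x₀ + 242t; reducing mod 242 gives x = 239 (and y = -1660).

239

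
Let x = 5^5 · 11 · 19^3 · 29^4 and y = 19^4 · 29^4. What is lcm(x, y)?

max exponent per prime: 5^5 · 11 · 19^4 · 29^4 = 3168466372534375

3168466372534375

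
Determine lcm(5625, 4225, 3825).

16160625

5625 = 3² · 5⁴; 4225 = 5² · 13²; 3825 = 3² · 5² · 17
lcm takes max exponent of each prime: 3² · 5⁴ · 13² · 17 = 16160625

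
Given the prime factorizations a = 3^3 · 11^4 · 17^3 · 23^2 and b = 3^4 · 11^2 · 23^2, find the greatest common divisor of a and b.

min exponent per shared prime: 3^3 · 11^2 · 23^2 = 1728243

1728243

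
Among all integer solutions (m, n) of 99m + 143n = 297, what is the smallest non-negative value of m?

3

Reduce mod 143: 99m ≡ 297 (mod 143). With g = gcd(99, 143) = 11 dividing 297, divide through: 9m ≡ 27 (mod 13).
Since gcd(9, 13) = 1, m ≡ 27·(9)⁻¹ ≡ 3 (mod 13). Smallest non-negative: 3.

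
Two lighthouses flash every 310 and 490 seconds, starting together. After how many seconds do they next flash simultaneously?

310 = 2 · 5 · 31; 490 = 2 · 5 · 7²
max exponents: 2 · 5 · 7² · 31 = 15190

15190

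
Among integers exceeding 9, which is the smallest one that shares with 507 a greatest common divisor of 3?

507 = 3·169. Any x with gcd(x, 507) = 3 is a multiple of 3, say 3s, with s coprime to 169.
Need s > 9/3, so s ≥ 4. First s ≥ 4 with gcd(s, 169) = 1 is s = 4. Thus x = 3·4 = 12.

12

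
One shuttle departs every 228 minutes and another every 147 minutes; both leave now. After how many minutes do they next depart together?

gcd first: 228 = 1·147 + 81; 147 = 1·81 + 66; 81 = 1·66 + 15; 66 = 4·15 + 6; 15 = 2·6 + 3; 6 = 2·3 + 0 → gcd = 3
lcm = 228·147/gcd = 33516/3 = 11172

11172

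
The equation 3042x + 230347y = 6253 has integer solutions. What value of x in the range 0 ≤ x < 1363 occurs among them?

gcd(3042, 230347) = 169 (Euclid: 230347 = 75·3042 + 2197; 3042 = 1·2197 + 845; 2197 = 2·845 + 507; 845 = 1·507 + 338; 507 = 1·338 + 169; 338 = 2·169 + 0), and 169 | 6253.
Extended Euclid: 3042·(-530) + 230347·(7) = 169. Scale by 37: x₀ = -19610.
General solution x = x₀ + 1363t; reducing mod 1363 gives x = 835 (and y = -11).

835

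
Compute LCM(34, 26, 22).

34 = 2 · 17; 26 = 2 · 13; 22 = 2 · 11
lcm takes max exponent of each prime: 2 · 11 · 13 · 17 = 4862

4862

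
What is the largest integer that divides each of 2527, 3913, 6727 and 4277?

gcd(2527, 3913): 3913 = 1·2527 + 1386; 2527 = 1·1386 + 1141; 1386 = 1·1141 + 245; 1141 = 4·245 + 161; 245 = 1·161 + 84; 161 = 1·84 + 77; 84 = 1·77 + 7; 77 = 11·7 + 0 → 7
gcd(7, 6727): 6727 = 961·7 + 0 → 7
gcd(7, 4277): 4277 = 611·7 + 0 → 7

7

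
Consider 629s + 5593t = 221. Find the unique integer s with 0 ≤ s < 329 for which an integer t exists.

Reduce mod 5593: 629s ≡ 221 (mod 5593). With g = gcd(629, 5593) = 17 dividing 221, divide through: 37s ≡ 13 (mod 329).
Since gcd(37, 329) = 1, s ≡ 13·(37)⁻¹ ≡ 276 (mod 329). Smallest non-negative: 276.

276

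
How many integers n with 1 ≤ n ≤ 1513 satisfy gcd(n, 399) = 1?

820

399 = 3·7·19. Inclusion–exclusion on these primes:
1513 − ⌊1513/3⌋ − ⌊1513/7⌋ − ⌊1513/19⌋ + ⌊1513/21⌋ + ⌊1513/57⌋ + ⌊1513/133⌋ − ⌊1513/399⌋ = 820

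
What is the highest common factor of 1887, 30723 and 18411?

3

1887 = 3 · 17 · 37; 30723 = 3 · 7² · 11 · 19; 18411 = 3 · 17 · 19²
gcd takes min exponent of each prime: 3 = 3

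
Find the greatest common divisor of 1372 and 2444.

4

1372 = 2² · 7³
2444 = 2² · 13 · 47
Common: 2² = 4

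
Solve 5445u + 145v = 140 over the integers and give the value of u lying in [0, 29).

9

Reduce mod 145: 5445u ≡ 140 (mod 145). With g = gcd(5445, 145) = 5 dividing 140, divide through: 1089u ≡ 28 (mod 29).
Since gcd(1089, 29) = 1, u ≡ 28·(1089)⁻¹ ≡ 9 (mod 29). Smallest non-negative: 9.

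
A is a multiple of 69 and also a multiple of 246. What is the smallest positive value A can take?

69 = 3 · 23; 246 = 2 · 3 · 41
max exponents: 2 · 3 · 23 · 41 = 5658

5658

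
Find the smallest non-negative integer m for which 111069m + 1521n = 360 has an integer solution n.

10

Euclid: 111069 = 73·1521 + 36; 1521 = 42·36 + 9; 36 = 4·9 + 0 → gcd = 9; 360 = 9·40.
Back-substitution yields 111069·(-42) + 1521·(3067) = 9, so one solution is m = -42·40 = -1680, n = 3067·40 = 122680.
Solutions in m differ by 1521/9 = 169; the one in [0, 169) is -1680 mod 169 = 10.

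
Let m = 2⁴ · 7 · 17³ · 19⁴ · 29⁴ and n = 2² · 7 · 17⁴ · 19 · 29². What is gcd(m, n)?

min exponent per shared prime: 2² · 7 · 17³ · 19 · 29² = 2198135156

2198135156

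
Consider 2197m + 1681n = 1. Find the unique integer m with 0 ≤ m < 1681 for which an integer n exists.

gcd(2197, 1681) = 1 (Euclid: 2197 = 1·1681 + 516; 1681 = 3·516 + 133; 516 = 3·133 + 117; 133 = 1·117 + 16; 117 = 7·16 + 5; 16 = 3·5 + 1; 5 = 5·1 + 0), and 1 | 1.
Extended Euclid: 2197·(-316) + 1681·(413) = 1. Scale by 1: m₀ = -316.
General solution m = m₀ + 1681t; reducing mod 1681 gives m = 1365 (and n = -1784).

1365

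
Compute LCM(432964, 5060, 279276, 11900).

191199142988700

432964 = 2² · 7² · 47²; 5060 = 2² · 5 · 11 · 23; 279276 = 2² · 3 · 17 · 37²; 11900 = 2² · 5² · 7 · 17
lcm takes max exponent of each prime: 2² · 3 · 5² · 7² · 11 · 17 · 23 · 37² · 47² = 191199142988700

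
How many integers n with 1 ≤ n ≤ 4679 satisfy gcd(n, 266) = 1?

Prime factors of 266: 2, 7, 19. Count integers ≤ 4679 divisible by none of them.
By inclusion–exclusion: 4679 − ⌊4679/2⌋ − ⌊4679/7⌋ − ⌊4679/19⌋ + ⌊4679/14⌋ + ⌊4679/38⌋ + ⌊4679/133⌋ − ⌊4679/266⌋ = 1901.

1901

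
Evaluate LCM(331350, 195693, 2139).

15410990089050

331350 = 2 · 3 · 5² · 47²; 195693 = 3 · 37 · 41 · 43; 2139 = 3 · 23 · 31
lcm takes max exponent of each prime: 2 · 3 · 5² · 23 · 31 · 37 · 41 · 43 · 47² = 15410990089050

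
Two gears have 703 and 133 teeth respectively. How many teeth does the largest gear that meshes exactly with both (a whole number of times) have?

703 = 19 · 37
133 = 7 · 19
Common: 19 = 19

19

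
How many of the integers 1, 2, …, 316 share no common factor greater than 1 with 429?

178

Prime factors of 429: 3, 11, 13. Count integers ≤ 316 divisible by none of them.
By inclusion–exclusion: 316 − ⌊316/3⌋ − ⌊316/11⌋ − ⌊316/13⌋ + ⌊316/33⌋ + ⌊316/39⌋ + ⌊316/143⌋ − ⌊316/429⌋ = 178.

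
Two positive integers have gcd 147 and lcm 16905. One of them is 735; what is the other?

3381

Using ab = gcd(a,b)·lcm(a,b) = 147·16905 = 2485035, we get b = 2485035/735 = 3381.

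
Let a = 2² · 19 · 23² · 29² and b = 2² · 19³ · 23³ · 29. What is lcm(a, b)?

max exponent per prime: 2² · 19³ · 23³ · 29² = 280737415892

280737415892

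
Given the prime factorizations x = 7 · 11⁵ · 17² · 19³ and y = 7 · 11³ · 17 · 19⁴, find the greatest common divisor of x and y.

1086390151

min exponent per shared prime: 7 · 11³ · 17 · 19³ = 1086390151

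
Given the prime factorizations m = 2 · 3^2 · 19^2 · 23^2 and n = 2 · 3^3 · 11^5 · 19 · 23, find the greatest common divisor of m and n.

min exponent per shared prime: 2 · 3^2 · 19 · 23 = 7866

7866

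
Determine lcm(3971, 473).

170753

3971 = 11 · 19²; 473 = 11 · 43
max exponents: 11 · 19² · 43 = 170753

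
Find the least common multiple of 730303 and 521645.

gcd first: 730303 = 1·521645 + 208658; 521645 = 2·208658 + 104329; 208658 = 2·104329 + 0 → gcd = 104329
lcm = 730303·521645/gcd = 380958908435/104329 = 3651515

3651515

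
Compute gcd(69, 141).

69 = 3 · 23
141 = 3 · 47
Common: 3 = 3

3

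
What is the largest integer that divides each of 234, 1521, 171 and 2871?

9

234 = 2 · 3² · 13; 1521 = 3² · 13²; 171 = 3² · 19; 2871 = 3² · 11 · 29
gcd takes min exponent of each prime: 3² = 9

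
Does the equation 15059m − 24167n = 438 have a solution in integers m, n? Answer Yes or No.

gcd(15059, 24167): 24167 = 1·15059 + 9108; 15059 = 1·9108 + 5951; 9108 = 1·5951 + 3157; 5951 = 1·3157 + 2794; 3157 = 1·2794 + 363; 2794 = 7·363 + 253; 363 = 1·253 + 110; 253 = 2·110 + 33; 110 = 3·33 + 11; 33 = 3·11 + 0 → 11
11 does not divide 438, so a solution does not exist.

No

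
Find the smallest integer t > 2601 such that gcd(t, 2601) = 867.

Multiples of 867 above 2601: 867·4, 867·5, … . Need the cofactor coprime to 2601/867 = 3.
Checking s = 4, 5, … the first with gcd(s, 3) = 1 is s = 4, giving 3468.

3468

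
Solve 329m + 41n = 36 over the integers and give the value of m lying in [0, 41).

36

Reduce mod 41: 329m ≡ 36 (mod 41). With g = gcd(329, 41) = 1 dividing 36, divide through: 329m ≡ 36 (mod 41).
Since gcd(329, 41) = 1, m ≡ 36·(329)⁻¹ ≡ 36 (mod 41). Smallest non-negative: 36.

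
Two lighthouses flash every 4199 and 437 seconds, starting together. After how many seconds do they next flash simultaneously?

4199 = 13 · 17 · 19; 437 = 19 · 23
max exponents: 13 · 17 · 19 · 23 = 96577

96577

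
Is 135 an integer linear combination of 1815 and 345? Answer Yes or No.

gcd(1815, 345): 1815 = 5·345 + 90; 345 = 3·90 + 75; 90 = 1·75 + 15; 75 = 5·15 + 0 → 15
15 divides 135, so a solution exists.

Yes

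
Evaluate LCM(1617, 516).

278124

1617 = 3 · 7² · 11; 516 = 2² · 3 · 43
max exponents: 2² · 3 · 7² · 11 · 43 = 278124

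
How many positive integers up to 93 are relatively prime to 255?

255 = 3·5·17. Inclusion–exclusion on these primes:
93 − ⌊93/3⌋ − ⌊93/5⌋ − ⌊93/17⌋ + ⌊93/15⌋ + ⌊93/51⌋ + ⌊93/85⌋ − ⌊93/255⌋ = 47

47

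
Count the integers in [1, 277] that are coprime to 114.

114 = 2·3·19. Inclusion–exclusion on these primes:
277 − ⌊277/2⌋ − ⌊277/3⌋ − ⌊277/19⌋ + ⌊277/6⌋ + ⌊277/38⌋ + ⌊277/57⌋ − ⌊277/114⌋ = 88

88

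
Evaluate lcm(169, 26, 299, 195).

116610

169 = 13²; 26 = 2 · 13; 299 = 13 · 23; 195 = 3 · 5 · 13
lcm takes max exponent of each prime: 2 · 3 · 5 · 13² · 23 = 116610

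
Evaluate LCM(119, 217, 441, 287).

9528687

119 = 7 · 17; 217 = 7 · 31; 441 = 3² · 7²; 287 = 7 · 41
lcm takes max exponent of each prime: 3² · 7² · 17 · 31 · 41 = 9528687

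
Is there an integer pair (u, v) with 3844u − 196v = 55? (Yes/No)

By Bézout, 3844u − 196v = 55 has integer solutions iff gcd(3844, 196) | 55.
Euclid: 3844 = 19·196 + 120; 196 = 1·120 + 76; 120 = 1·76 + 44; 76 = 1·44 + 32; 44 = 1·32 + 12; 32 = 2·12 + 8; 12 = 1·8 + 4; 8 = 2·4 + 0. gcd = 4; 55 mod 4 = 3. No.

No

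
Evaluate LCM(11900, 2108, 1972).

10698100

11900 = 2² · 5² · 7 · 17; 2108 = 2² · 17 · 31; 1972 = 2² · 17 · 29
lcm takes max exponent of each prime: 2² · 5² · 7 · 17 · 29 · 31 = 10698100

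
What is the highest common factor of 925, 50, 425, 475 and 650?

925 = 5² · 37; 50 = 2 · 5²; 425 = 5² · 17; 475 = 5² · 19; 650 = 2 · 5² · 13
gcd takes min exponent of each prime: 5² = 25

25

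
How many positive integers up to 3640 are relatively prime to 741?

741 = 3·13·19. Inclusion–exclusion on these primes:
3640 − ⌊3640/3⌋ − ⌊3640/13⌋ − ⌊3640/19⌋ + ⌊3640/39⌋ + ⌊3640/57⌋ + ⌊3640/247⌋ − ⌊3640/741⌋ = 2122

2122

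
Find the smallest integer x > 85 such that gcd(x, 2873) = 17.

2873 = 17·169. Any x with gcd(x, 2873) = 17 is a multiple of 17, say 17s, with s coprime to 169.
Need s > 85/17, so s ≥ 6. First s ≥ 6 with gcd(s, 169) = 1 is s = 6. Thus x = 17·6 = 102.

102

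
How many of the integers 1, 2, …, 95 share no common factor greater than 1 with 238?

238 = 2·7·17. Inclusion–exclusion on these primes:
95 − ⌊95/2⌋ − ⌊95/7⌋ − ⌊95/17⌋ + ⌊95/14⌋ + ⌊95/34⌋ + ⌊95/119⌋ − ⌊95/238⌋ = 38

38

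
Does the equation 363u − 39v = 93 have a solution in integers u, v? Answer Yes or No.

Yes

By Bézout, 363u − 39v = 93 has integer solutions iff gcd(363, 39) | 93.
Euclid: 363 = 9·39 + 12; 39 = 3·12 + 3; 12 = 4·3 + 0. gcd = 3; 93 mod 3 = 0. Yes.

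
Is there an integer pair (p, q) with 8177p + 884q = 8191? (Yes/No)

By Bézout, 8177p + 884q = 8191 has integer solutions iff gcd(8177, 884) | 8191.
Euclid: 8177 = 9·884 + 221; 884 = 4·221 + 0. gcd = 221; 8191 mod 221 = 14. No.

No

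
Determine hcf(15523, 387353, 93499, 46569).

361

gcd(15523, 387353): 387353 = 24·15523 + 14801; 15523 = 1·14801 + 722; 14801 = 20·722 + 361; 722 = 2·361 + 0 → 361
gcd(361, 93499): 93499 = 259·361 + 0 → 361
gcd(361, 46569): 46569 = 129·361 + 0 → 361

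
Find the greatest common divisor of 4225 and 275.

4225 = 5² · 13²
275 = 5² · 11
Common: 5² = 25

25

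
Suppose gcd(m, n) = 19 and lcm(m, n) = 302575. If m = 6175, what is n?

Using mn = gcd(m,n)·lcm(m,n) = 19·302575 = 5748925, we get n = 5748925/6175 = 931.

931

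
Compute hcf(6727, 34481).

1

6727 = 7 · 31²
34481 = 29² · 41
Common: 1 = 1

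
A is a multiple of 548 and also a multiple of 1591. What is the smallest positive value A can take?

871868

548 = 2² · 137; 1591 = 37 · 43
max exponents: 2² · 37 · 43 · 137 = 871868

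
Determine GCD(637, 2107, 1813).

49

gcd(637, 2107): 2107 = 3·637 + 196; 637 = 3·196 + 49; 196 = 4·49 + 0 → 49
gcd(49, 1813): 1813 = 37·49 + 0 → 49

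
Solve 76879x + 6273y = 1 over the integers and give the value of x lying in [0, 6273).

3475

Euclid: 76879 = 12·6273 + 1603; 6273 = 3·1603 + 1464; 1603 = 1·1464 + 139; 1464 = 10·139 + 74; 139 = 1·74 + 65; 74 = 1·65 + 9; 65 = 7·9 + 2; 9 = 4·2 + 1; 2 = 2·1 + 0 → gcd = 1; 1 = 1·1.
Back-substitution yields 76879·(-2798) + 6273·(34291) = 1, so one solution is x = -2798·1 = -2798, y = 34291·1 = 34291.
Solutions in x differ by 6273/1 = 6273; the one in [0, 6273) is -2798 mod 6273 = 3475.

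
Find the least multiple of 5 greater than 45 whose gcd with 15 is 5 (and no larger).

gcd(k, 15) = 5 forces 5 | k; write k = 5s. Then gcd(5s, 5·3) = 5·gcd(s, 3), so need gcd(s, 3) = 1.
5s > 45 gives s ≥ 10. The least s ≥ 10 coprime to 3 is 10, so k = 5·10 = 50.

50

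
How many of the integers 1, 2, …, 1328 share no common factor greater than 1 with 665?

863

665 = 5·7·19. Inclusion–exclusion on these primes:
1328 − ⌊1328/5⌋ − ⌊1328/7⌋ − ⌊1328/19⌋ + ⌊1328/35⌋ + ⌊1328/95⌋ + ⌊1328/133⌋ − ⌊1328/665⌋ = 863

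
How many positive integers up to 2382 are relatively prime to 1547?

1774

Prime factors of 1547: 7, 13, 17. Count integers ≤ 2382 divisible by none of them.
By inclusion–exclusion: 2382 − ⌊2382/7⌋ − ⌊2382/13⌋ − ⌊2382/17⌋ + ⌊2382/91⌋ + ⌊2382/119⌋ + ⌊2382/221⌋ − ⌊2382/1547⌋ = 1774.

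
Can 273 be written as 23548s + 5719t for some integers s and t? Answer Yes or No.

Yes

gcd(23548, 5719): 23548 = 4·5719 + 672; 5719 = 8·672 + 343; 672 = 1·343 + 329; 343 = 1·329 + 14; 329 = 23·14 + 7; 14 = 2·7 + 0 → 7
7 divides 273, so a solution exists.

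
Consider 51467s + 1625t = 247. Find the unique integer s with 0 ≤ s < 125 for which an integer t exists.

Euclid: 51467 = 31·1625 + 1092; 1625 = 1·1092 + 533; 1092 = 2·533 + 26; 533 = 20·26 + 13; 26 = 2·13 + 0 → gcd = 13; 247 = 13·19.
Back-substitution yields 51467·(-61) + 1625·(1932) = 13, so one solution is s = -61·19 = -1159, t = 1932·19 = 36708.
Solutions in s differ by 1625/13 = 125; the one in [0, 125) is -1159 mod 125 = 91.

91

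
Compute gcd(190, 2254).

Euclid: 2254 = 11·190 + 164; 190 = 1·164 + 26; 164 = 6·26 + 8; 26 = 3·8 + 2; 8 = 4·2 + 0. Last nonzero remainder: 2.

2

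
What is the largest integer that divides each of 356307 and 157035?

1083

Euclid: 356307 = 2·157035 + 42237; 157035 = 3·42237 + 30324; 42237 = 1·30324 + 11913; 30324 = 2·11913 + 6498; 11913 = 1·6498 + 5415; 6498 = 1·5415 + 1083; 5415 = 5·1083 + 0. Last nonzero remainder: 1083.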